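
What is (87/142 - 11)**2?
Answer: 2175625/20164 ≈ 107.90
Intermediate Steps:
(87/142 - 11)**2 = (-1475/142)**2 = 2175625/20164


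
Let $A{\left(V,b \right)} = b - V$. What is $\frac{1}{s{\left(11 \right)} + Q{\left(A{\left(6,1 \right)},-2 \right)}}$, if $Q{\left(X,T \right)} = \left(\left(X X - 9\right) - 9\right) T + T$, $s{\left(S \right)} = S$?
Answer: $- \frac{1}{5} \approx -0.2$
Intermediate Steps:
$Q{\left(X,T \right)} = T + T \left(-18 + X^{2}\right)$ ($Q{\left(X,T \right)} = \left(\left(X^{2} - 9\right) - 9\right) T + T = \left(\left(-9 + X^{2}\right) - 9\right) T + T = \left(-18 + X^{2}\right) T + T = T \left(-18 + X^{2}\right) + T = T + T \left(-18 + X^{2}\right)$)
$\frac{1}{s{\left(11 \right)} + Q{\left(A{\left(6,1 \right)},-2 \right)}} = \frac{1}{11 - 2 \left(-17 + \left(1 - 6\right)^{2}\right)} = \frac{1}{11 - 2 \left(-17 + \left(-5\right)^{2}\right)} = \frac{1}{11 - 2 \left(-17 + 25\right)} = \frac{1}{11 - 16} = \frac{1}{-5} = - \frac{1}{5}$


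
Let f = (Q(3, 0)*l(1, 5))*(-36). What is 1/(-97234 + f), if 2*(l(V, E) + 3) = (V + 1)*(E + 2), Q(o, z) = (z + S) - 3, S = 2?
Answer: -1/97090 ≈ -1.0300e-5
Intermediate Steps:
Q(o, z) = -1 + z (Q(o, z) = (z + 2) - 3 = (2 + z) - 3 = -1 + z)
l(V, E) = -3 + (1 + V)*(2 + E)/2 (l(V, E) = -3 + ((V + 1)*(E + 2))/2 = -3 + ((1 + V)*(2 + E))/2 = -3 + (1 + V)*(2 + E)/2)
f = 144 (f = ((-1 + 0)*(-2 + 1 + (½)*5 + (½)*5*1))*(-36) = -(-2 + 1 + 5/2 + 5/2)*(-36) = -1*4*(-36) = -4*(-36) = 144)
1/(-97234 + f) = 1/(-97234 + 144) = 1/(-97090) = -1/97090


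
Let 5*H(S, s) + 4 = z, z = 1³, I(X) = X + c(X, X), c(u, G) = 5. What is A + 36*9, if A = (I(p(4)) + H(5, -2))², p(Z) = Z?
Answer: 9864/25 ≈ 394.56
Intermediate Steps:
I(X) = 5 + X (I(X) = X + 5 = 5 + X)
z = 1
H(S, s) = -⅗ (H(S, s) = -⅘ + (⅕)*1 = -⅘ + ⅕ = -⅗)
A = 1764/25 (A = ((5 + 4) - ⅗)² = (9 - ⅗)² = (42/5)² = 1764/25 ≈ 70.560)
A + 36*9 = 1764/25 + 36*9 = 1764/25 + 324 = 9864/25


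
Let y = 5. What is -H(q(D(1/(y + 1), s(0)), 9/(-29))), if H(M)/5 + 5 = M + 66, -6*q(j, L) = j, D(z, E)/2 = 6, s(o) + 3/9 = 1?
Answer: -295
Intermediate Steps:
s(o) = ⅔ (s(o) = -⅓ + 1 = ⅔)
D(z, E) = 12 (D(z, E) = 2*6 = 12)
q(j, L) = -j/6
H(M) = 305 + 5*M (H(M) = -25 + 5*(M + 66) = -25 + 5*(66 + M) = -25 + (330 + 5*M) = 305 + 5*M)
-H(q(D(1/(y + 1), s(0)), 9/(-29))) = -(305 + 5*(-⅙*12)) = -(305 + 5*(-2)) = -(305 - 10) = -1*295 = -295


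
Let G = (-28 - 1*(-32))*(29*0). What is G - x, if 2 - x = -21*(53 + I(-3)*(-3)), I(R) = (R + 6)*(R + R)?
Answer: -2249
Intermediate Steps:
I(R) = 2*R*(6 + R) (I(R) = (6 + R)*(2*R) = 2*R*(6 + R))
G = 0 (G = (-28 + 32)*0 = 4*0 = 0)
x = 2249 (x = 2 - (-21)*(53 + (2*(-3)*(6 - 3))*(-3)) = 2 - (-21)*(53 + (2*(-3)*3)*(-3)) = 2 - (-21)*(53 - 18*(-3)) = 2 - (-21)*(53 + 54) = 2 - (-21)*107 = 2 - 1*(-2247) = 2 + 2247 = 2249)
G - x = 0 - 1*2249 = 0 - 2249 = -2249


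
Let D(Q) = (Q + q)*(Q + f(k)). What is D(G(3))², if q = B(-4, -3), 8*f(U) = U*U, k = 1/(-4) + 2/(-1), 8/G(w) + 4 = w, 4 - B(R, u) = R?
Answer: 0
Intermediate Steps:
B(R, u) = 4 - R
G(w) = 8/(-4 + w)
k = -9/4 (k = 1*(-¼) + 2*(-1) = -¼ - 2 = -9/4 ≈ -2.2500)
f(U) = U²/8 (f(U) = (U*U)/8 = U²/8)
q = 8 (q = 4 - 1*(-4) = 4 + 4 = 8)
D(Q) = (8 + Q)*(81/128 + Q) (D(Q) = (Q + 8)*(Q + (-9/4)²/8) = (8 + Q)*(Q + (⅛)*(81/16)) = (8 + Q)*(Q + 81/128) = (8 + Q)*(81/128 + Q))
D(G(3))² = (81/16 + (8/(-4 + 3))² + 1105*(8/(-4 + 3))/128)² = (81/16 + (8/(-1))² + 1105*(8/(-1))/128)² = (81/16 + (8*(-1))² + 1105*(8*(-1))/128)² = (81/16 + (-8)² + (1105/128)*(-8))² = (81/16 + 64 - 1105/16)² = 0² = 0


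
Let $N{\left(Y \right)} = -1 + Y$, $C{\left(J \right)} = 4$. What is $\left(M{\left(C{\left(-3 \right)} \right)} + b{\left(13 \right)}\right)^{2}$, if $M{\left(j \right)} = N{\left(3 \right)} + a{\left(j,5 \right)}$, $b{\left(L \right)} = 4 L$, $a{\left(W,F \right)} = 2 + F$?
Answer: $3721$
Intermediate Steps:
$M{\left(j \right)} = 9$ ($M{\left(j \right)} = \left(-1 + 3\right) + \left(2 + 5\right) = 2 + 7 = 9$)
$\left(M{\left(C{\left(-3 \right)} \right)} + b{\left(13 \right)}\right)^{2} = \left(9 + 4 \cdot 13\right)^{2} = \left(9 + 52\right)^{2} = 61^{2} = 3721$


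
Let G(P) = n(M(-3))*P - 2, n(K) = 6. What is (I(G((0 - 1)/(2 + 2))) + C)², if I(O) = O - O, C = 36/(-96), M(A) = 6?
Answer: 9/64 ≈ 0.14063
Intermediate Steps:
C = -3/8 (C = 36*(-1/96) = -3/8 ≈ -0.37500)
G(P) = -2 + 6*P (G(P) = 6*P - 2 = -2 + 6*P)
I(O) = 0
(I(G((0 - 1)/(2 + 2))) + C)² = (0 - 3/8)² = (-3/8)² = 9/64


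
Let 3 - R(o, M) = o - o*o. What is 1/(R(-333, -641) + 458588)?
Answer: 1/569813 ≈ 1.7550e-6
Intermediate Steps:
R(o, M) = 3 + o² - o (R(o, M) = 3 - (o - o*o) = 3 - (o - o²) = 3 + (o² - o) = 3 + o² - o)
1/(R(-333, -641) + 458588) = 1/((3 + (-333)² - 1*(-333)) + 458588) = 1/((3 + 110889 + 333) + 458588) = 1/(111225 + 458588) = 1/569813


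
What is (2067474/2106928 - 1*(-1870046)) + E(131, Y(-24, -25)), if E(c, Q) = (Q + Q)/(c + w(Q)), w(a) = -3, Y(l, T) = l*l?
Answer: 1970036654257/1053464 ≈ 1.8701e+6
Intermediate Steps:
Y(l, T) = l**2
E(c, Q) = 2*Q/(-3 + c) (E(c, Q) = (Q + Q)/(c - 3) = (2*Q)/(-3 + c) = 2*Q/(-3 + c))
(2067474/2106928 - 1*(-1870046)) + E(131, Y(-24, -25)) = (2067474/2106928 - 1*(-1870046)) + 2*(-24)**2/(-3 + 131) = (2067474*(1/2106928) + 1870046) + 2*576/128 = (1033737/1053464 + 1870046) + 2*576*(1/128) = 1970027173081/1053464 + 9 = 1970036654257/1053464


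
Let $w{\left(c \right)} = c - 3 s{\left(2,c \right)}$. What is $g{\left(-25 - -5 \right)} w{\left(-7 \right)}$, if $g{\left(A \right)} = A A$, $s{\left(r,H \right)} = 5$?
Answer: $-8800$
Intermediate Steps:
$g{\left(A \right)} = A^{2}$
$w{\left(c \right)} = -15 + c$ ($w{\left(c \right)} = c - 15 = -15 + c$)
$g{\left(-25 - -5 \right)} w{\left(-7 \right)} = \left(-25 - -5\right)^{2} \left(-15 - 7\right) = \left(-25 + 5\right)^{2} \left(-22\right) = \left(-20\right)^{2} \left(-22\right) = 400 \left(-22\right) = -8800$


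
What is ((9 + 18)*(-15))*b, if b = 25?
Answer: -10125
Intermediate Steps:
((9 + 18)*(-15))*b = ((9 + 18)*(-15))*25 = (27*(-15))*25 = -405*25 = -10125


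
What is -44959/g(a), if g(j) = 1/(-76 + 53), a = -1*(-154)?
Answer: 1034057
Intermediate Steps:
a = 154
g(j) = -1/23 (g(j) = 1/(-23) = -1/23)
-44959/g(a) = -44959/(-1/23) = -44959*(-23) = 1034057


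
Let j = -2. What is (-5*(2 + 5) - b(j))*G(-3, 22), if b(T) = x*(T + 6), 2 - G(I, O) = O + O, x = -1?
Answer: 1302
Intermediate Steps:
G(I, O) = 2 - 2*O (G(I, O) = 2 - (O + O) = 2 - 2*O)
b(T) = -6 - T (b(T) = -(T + 6) = -(6 + T) = -6 - T)
(-5*(2 + 5) - b(j))*G(-3, 22) = (-5*(2 + 5) - (-6 - 1*(-2)))*(2 - 2*22) = (-5*7 - (-6 + 2))*(2 - 44) = (-35 - 1*(-4))*(-42) = (-35 + 4)*(-42) = -31*(-42) = 1302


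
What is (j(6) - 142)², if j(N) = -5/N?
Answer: 734449/36 ≈ 20401.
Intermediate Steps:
(j(6) - 142)² = (-5/6 - 142)² = (-5*⅙ - 142)² = (-⅚ - 142)² = (-857/6)² = 734449/36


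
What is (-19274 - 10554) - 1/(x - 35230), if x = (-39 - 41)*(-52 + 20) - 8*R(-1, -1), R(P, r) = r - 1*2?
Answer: -973764887/32646 ≈ -29828.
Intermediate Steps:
R(P, r) = -2 + r (R(P, r) = r - 2 = -2 + r)
x = 2584 (x = (-39 - 41)*(-52 + 20) - 8*(-2 - 1) = -80*(-32) - 8*(-3) = 2560 + 24 = 2584)
(-19274 - 10554) - 1/(x - 35230) = (-19274 - 10554) - 1/(2584 - 35230) = -29828 - 1/(-32646) = -29828 - 1*(-1/32646) = -29828 + 1/32646 = -973764887/32646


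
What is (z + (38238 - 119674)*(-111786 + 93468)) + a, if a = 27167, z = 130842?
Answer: 1491902657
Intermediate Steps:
(z + (38238 - 119674)*(-111786 + 93468)) + a = (130842 + (38238 - 119674)*(-111786 + 93468)) + 27167 = (130842 - 81436*(-18318)) + 27167 = (130842 + 1491744648) + 27167 = 1491875490 + 27167 = 1491902657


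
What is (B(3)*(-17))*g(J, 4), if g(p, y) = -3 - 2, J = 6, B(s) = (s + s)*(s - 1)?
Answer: 1020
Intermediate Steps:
B(s) = 2*s*(-1 + s) (B(s) = (2*s)*(-1 + s) = 2*s*(-1 + s))
g(p, y) = -5
(B(3)*(-17))*g(J, 4) = ((2*3*(-1 + 3))*(-17))*(-5) = ((2*3*2)*(-17))*(-5) = (12*(-17))*(-5) = -204*(-5) = 1020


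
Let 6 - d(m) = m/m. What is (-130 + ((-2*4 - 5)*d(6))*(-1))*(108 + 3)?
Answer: -7215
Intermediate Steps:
d(m) = 5 (d(m) = 6 - m/m = 6 - 1*1 = 6 - 1 = 5)
(-130 + ((-2*4 - 5)*d(6))*(-1))*(108 + 3) = (-130 + ((-2*4 - 5)*5)*(-1))*(108 + 3) = (-130 + ((-8 - 5)*5)*(-1))*111 = (-130 - 13*5*(-1))*111 = (-130 - 65*(-1))*111 = (-130 + 65)*111 = -65*111 = -7215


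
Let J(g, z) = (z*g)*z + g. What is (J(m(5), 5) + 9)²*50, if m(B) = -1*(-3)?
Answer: 378450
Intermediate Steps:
m(B) = 3
J(g, z) = g + g*z² (J(g, z) = (g*z)*z + g = g*z² + g = g + g*z²)
(J(m(5), 5) + 9)²*50 = (3*(1 + 5²) + 9)²*50 = (3*(1 + 25) + 9)²*50 = (3*26 + 9)²*50 = (78 + 9)²*50 = 87²*50 = 7569*50 = 378450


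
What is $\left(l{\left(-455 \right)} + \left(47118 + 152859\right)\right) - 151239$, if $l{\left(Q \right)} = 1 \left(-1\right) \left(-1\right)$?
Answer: $48739$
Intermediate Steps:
$l{\left(Q \right)} = 1$ ($l{\left(Q \right)} = \left(-1\right) \left(-1\right) = 1$)
$\left(l{\left(-455 \right)} + \left(47118 + 152859\right)\right) - 151239 = \left(1 + \left(47118 + 152859\right)\right) - 151239 = \left(1 + 199977\right) - 151239 = 199978 - 151239 = 48739$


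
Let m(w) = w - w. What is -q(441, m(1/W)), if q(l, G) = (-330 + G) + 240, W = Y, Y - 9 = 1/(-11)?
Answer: 90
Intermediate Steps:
Y = 98/11 (Y = 9 + 1/(-11) = 9 - 1/11 = 98/11 ≈ 8.9091)
W = 98/11 ≈ 8.9091
m(w) = 0
q(l, G) = -90 + G
-q(441, m(1/W)) = -(-90 + 0) = -1*(-90) = 90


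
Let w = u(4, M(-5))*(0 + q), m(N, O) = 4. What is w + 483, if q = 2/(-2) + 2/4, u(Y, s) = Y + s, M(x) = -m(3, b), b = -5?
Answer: 483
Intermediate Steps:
M(x) = -4 (M(x) = -1*4 = -4)
q = -½ (q = 2*(-½) + 2*(¼) = -1 + ½ = -½ ≈ -0.50000)
w = 0 (w = (4 - 4)*(0 - ½) = 0*(-½) = 0)
w + 483 = 0 + 483 = 483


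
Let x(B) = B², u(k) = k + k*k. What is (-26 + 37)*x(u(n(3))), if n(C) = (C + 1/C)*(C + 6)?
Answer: 9513900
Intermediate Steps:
n(C) = (6 + C)*(C + 1/C) (n(C) = (C + 1/C)*(6 + C) = (6 + C)*(C + 1/C))
u(k) = k + k²
(-26 + 37)*x(u(n(3))) = (-26 + 37)*((1 + 3² + 6*3 + 6/3)*(1 + (1 + 3² + 6*3 + 6/3)))² = 11*((1 + 9 + 18 + 6*(⅓))*(1 + (1 + 9 + 18 + 6*(⅓))))² = 11*((1 + 9 + 18 + 2)*(1 + (1 + 9 + 18 + 2)))² = 11*(30*(1 + 30))² = 11*(30*31)² = 11*930² = 11*864900 = 9513900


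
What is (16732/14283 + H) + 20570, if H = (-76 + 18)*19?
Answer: 278078176/14283 ≈ 19469.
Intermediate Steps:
H = -1102 (H = -58*19 = -1102)
(16732/14283 + H) + 20570 = (16732/14283 - 1102) + 20570 = -15723134/14283 + 20570 = 278078176/14283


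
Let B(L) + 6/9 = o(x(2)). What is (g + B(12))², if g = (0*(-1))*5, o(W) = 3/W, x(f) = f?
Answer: 25/36 ≈ 0.69444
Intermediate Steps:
B(L) = ⅚ (B(L) = -⅔ + 3/2 = ⅚)
g = 0 (g = 0*5 = 0)
(g + B(12))² = (0 + ⅚)² = (⅚)² = 25/36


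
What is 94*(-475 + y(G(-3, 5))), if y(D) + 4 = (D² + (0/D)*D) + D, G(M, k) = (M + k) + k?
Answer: -39762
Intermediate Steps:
G(M, k) = M + 2*k
y(D) = -4 + D + D² (y(D) = -4 + ((D² + (0/D)*D) + D) = -4 + ((D² + 0*D) + D) = -4 + ((D² + 0) + D) = -4 + (D² + D) = -4 + (D + D²) = -4 + D + D²)
94*(-475 + y(G(-3, 5))) = 94*(-475 + (-4 + (-3 + 2*5) + (-3 + 2*5)²)) = 94*(-475 + (-4 + (-3 + 10) + (-3 + 10)²)) = 94*(-475 + (-4 + 7 + 7²)) = 94*(-475 + (-4 + 7 + 49)) = 94*(-475 + 52) = 94*(-423) = -39762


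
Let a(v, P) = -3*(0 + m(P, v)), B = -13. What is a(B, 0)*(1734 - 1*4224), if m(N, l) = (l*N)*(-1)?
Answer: 0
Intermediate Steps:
m(N, l) = -N*l (m(N, l) = (N*l)*(-1) = -N*l)
a(v, P) = 3*P*v (a(v, P) = -3*(0 - P*v) = -(-3)*P*v = 3*P*v)
a(B, 0)*(1734 - 1*4224) = (3*0*(-13))*(1734 - 1*4224) = 0*(1734 - 4224) = 0*(-2490) = 0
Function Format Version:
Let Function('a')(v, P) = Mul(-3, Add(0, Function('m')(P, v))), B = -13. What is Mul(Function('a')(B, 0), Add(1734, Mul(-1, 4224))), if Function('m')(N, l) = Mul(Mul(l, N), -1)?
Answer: 0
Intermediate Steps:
Function('m')(N, l) = Mul(-1, N, l) (Function('m')(N, l) = Mul(Mul(N, l), -1) = Mul(-1, N, l))
Function('a')(v, P) = Mul(3, P, v) (Function('a')(v, P) = Mul(-3, Add(0, Mul(-1, P, v))) = Mul(-3, Mul(-1, P, v)) = Mul(3, P, v))
Mul(Function('a')(B, 0), Add(1734, Mul(-1, 4224))) = Mul(Mul(3, 0, -13), Add(1734, Mul(-1, 4224))) = Mul(0, Add(1734, -4224)) = Mul(0, -2490) = 0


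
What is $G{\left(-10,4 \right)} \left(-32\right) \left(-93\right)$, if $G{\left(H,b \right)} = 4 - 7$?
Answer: $-8928$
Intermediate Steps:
$G{\left(H,b \right)} = -3$ ($G{\left(H,b \right)} = 4 - 7 = -3$)
$G{\left(-10,4 \right)} \left(-32\right) \left(-93\right) = \left(-3\right) \left(-32\right) \left(-93\right) = 96 \left(-93\right) = -8928$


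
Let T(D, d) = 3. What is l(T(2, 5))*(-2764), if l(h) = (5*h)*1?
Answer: -41460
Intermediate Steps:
l(h) = 5*h
l(T(2, 5))*(-2764) = (5*3)*(-2764) = 15*(-2764) = -41460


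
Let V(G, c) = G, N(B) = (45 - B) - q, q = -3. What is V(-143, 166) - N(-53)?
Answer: -244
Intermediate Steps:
N(B) = 48 - B (N(B) = (45 - B) - 1*(-3) = (45 - B) + 3 = 48 - B)
V(-143, 166) - N(-53) = -143 - (48 - 1*(-53)) = -143 - (48 + 53) = -143 - 1*101 = -143 - 101 = -244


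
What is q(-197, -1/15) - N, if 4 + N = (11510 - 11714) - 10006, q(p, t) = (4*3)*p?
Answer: 7850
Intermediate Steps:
q(p, t) = 12*p
N = -10214 (N = -4 + ((11510 - 11714) - 10006) = -4 + (-204 - 10006) = -4 - 10210 = -10214)
q(-197, -1/15) - N = 12*(-197) - 1*(-10214) = -2364 + 10214 = 7850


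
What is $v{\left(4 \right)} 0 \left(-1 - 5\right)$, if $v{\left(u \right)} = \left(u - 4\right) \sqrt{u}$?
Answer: $0$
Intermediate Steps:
$v{\left(u \right)} = \sqrt{u} \left(-4 + u\right)$ ($v{\left(u \right)} = \left(u - 4\right) \sqrt{u} = \left(-4 + u\right) \sqrt{u} = \sqrt{u} \left(-4 + u\right)$)
$v{\left(4 \right)} 0 \left(-1 - 5\right) = \sqrt{4} \left(-4 + 4\right) 0 \left(-1 - 5\right) = 2 \cdot 0 \cdot 0 \left(-1 - 5\right) = 0 \cdot 0 \left(-6\right) = 0 \left(-6\right) = 0$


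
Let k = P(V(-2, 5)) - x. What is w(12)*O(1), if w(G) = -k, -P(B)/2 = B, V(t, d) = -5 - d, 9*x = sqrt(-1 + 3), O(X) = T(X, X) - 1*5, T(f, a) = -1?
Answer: 120 - 2*sqrt(2)/3 ≈ 119.06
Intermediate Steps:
O(X) = -6 (O(X) = -1 - 1*5 = -1 - 5 = -6)
x = sqrt(2)/9 (x = sqrt(-1 + 3)/9 = sqrt(2)/9 ≈ 0.15713)
P(B) = -2*B
k = 20 - sqrt(2)/9 (k = -2*(-5 - 1*5) - sqrt(2)/9 = -2*(-5 - 5) - sqrt(2)/9 = -2*(-10) - sqrt(2)/9 = 20 - sqrt(2)/9 ≈ 19.843)
w(G) = -20 + sqrt(2)/9 (w(G) = -(20 - sqrt(2)/9) = -20 + sqrt(2)/9)
w(12)*O(1) = (-20 + sqrt(2)/9)*(-6) = 120 - 2*sqrt(2)/3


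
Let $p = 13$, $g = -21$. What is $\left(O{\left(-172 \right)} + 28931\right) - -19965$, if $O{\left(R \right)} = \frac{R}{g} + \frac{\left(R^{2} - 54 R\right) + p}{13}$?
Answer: $\frac{14167429}{273} \approx 51895.0$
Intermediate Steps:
$O{\left(R \right)} = 1 - \frac{1147 R}{273} + \frac{R^{2}}{13}$ ($O{\left(R \right)} = \frac{R}{-21} + \frac{\left(R^{2} - 54 R\right) + 13}{13} = R \left(- \frac{1}{21}\right) + \left(13 + R^{2} - 54 R\right) \frac{1}{13} = - \frac{R}{21} + \left(1 - \frac{54 R}{13} + \frac{R^{2}}{13}\right) = 1 - \frac{1147 R}{273} + \frac{R^{2}}{13}$)
$\left(O{\left(-172 \right)} + 28931\right) - -19965 = \left(\left(1 - - \frac{197284}{273} + \frac{\left(-172\right)^{2}}{13}\right) + 28931\right) - -19965 = \left(\left(1 + \frac{197284}{273} + \frac{1}{13} \cdot 29584\right) + 28931\right) + 19965 = \left(\left(1 + \frac{197284}{273} + \frac{29584}{13}\right) + 28931\right) + 19965 = \left(\frac{818821}{273} + 28931\right) + 19965 = \frac{8716984}{273} + 19965 = \frac{14167429}{273}$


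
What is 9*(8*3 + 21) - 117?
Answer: 288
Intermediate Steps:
9*(8*3 + 21) - 117 = 9*(24 + 21) - 117 = 9*45 - 117 = 405 - 117 = 288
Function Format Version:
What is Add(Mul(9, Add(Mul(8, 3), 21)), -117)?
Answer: 288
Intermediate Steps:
Add(Mul(9, Add(Mul(8, 3), 21)), -117) = Add(Mul(9, Add(24, 21)), -117) = Add(Mul(9, 45), -117) = Add(405, -117) = 288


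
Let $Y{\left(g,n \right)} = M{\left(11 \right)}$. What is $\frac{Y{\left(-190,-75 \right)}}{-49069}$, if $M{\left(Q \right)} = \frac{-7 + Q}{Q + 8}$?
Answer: $- \frac{4}{932311} \approx -4.2904 \cdot 10^{-6}$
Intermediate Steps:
$M{\left(Q \right)} = \frac{-7 + Q}{8 + Q}$
$Y{\left(g,n \right)} = \frac{4}{19}$ ($Y{\left(g,n \right)} = \frac{-7 + 11}{8 + 11} = \frac{1}{19} \cdot 4 = \frac{4}{19}$)
$\frac{Y{\left(-190,-75 \right)}}{-49069} = \frac{4}{19 \left(-49069\right)} = \frac{4}{19} \left(- \frac{1}{49069}\right) = - \frac{4}{932311}$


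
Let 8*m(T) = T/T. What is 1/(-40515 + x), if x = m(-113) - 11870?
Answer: -8/419079 ≈ -1.9089e-5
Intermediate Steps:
m(T) = ⅛ (m(T) = (T/T)/8 = (⅛)*1 = ⅛)
x = -94959/8 (x = ⅛ - 11870 = -94959/8 ≈ -11870.)
1/(-40515 + x) = 1/(-40515 - 94959/8) = 1/(-419079/8) = -8/419079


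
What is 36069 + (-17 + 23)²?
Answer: 36105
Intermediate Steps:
36069 + (-17 + 23)² = 36069 + 6² = 36069 + 36 = 36105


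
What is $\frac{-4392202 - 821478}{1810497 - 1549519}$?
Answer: $- \frac{2606840}{130489} \approx -19.977$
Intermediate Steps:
$\frac{-4392202 - 821478}{1810497 - 1549519} = - \frac{5213680}{260978} = \left(-5213680\right) \frac{1}{260978} = - \frac{2606840}{130489}$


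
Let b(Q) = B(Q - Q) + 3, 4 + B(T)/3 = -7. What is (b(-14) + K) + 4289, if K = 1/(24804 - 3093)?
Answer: 92467150/21711 ≈ 4259.0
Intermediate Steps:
B(T) = -33 (B(T) = -12 + 3*(-7) = -12 - 21 = -33)
K = 1/21711 ≈ 4.6060e-5
b(Q) = -30 (b(Q) = -33 + 3 = -30)
(b(-14) + K) + 4289 = (-30 + 1/21711) + 4289 = -651329/21711 + 4289 = 92467150/21711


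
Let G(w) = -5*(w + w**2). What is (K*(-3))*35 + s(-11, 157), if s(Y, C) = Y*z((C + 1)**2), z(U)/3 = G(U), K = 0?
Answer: 102832332900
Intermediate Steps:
G(w) = -5*w - 5*w**2
z(U) = -15*U*(1 + U) (z(U) = 3*(-5*U*(1 + U)) = -15*U*(1 + U))
s(Y, C) = -15*Y*(1 + C)**2*(1 + (1 + C)**2) (s(Y, C) = Y*(-15*(C + 1)**2*(1 + (C + 1)**2)) = Y*(-15*(1 + C)**2*(1 + (1 + C)**2)) = -15*Y*(1 + C)**2*(1 + (1 + C)**2))
(K*(-3))*35 + s(-11, 157) = (0*(-3))*35 - 15*(-11)*(1 + 157)**2*(1 + (1 + 157)**2) = 0*35 - 15*(-11)*158**2*(1 + 158**2) = 0 - 15*(-11)*24964*(1 + 24964) = 0 - 15*(-11)*24964*24965 = 0 + 102832332900 = 102832332900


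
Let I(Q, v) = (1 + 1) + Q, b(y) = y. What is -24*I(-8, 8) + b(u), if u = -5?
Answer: 139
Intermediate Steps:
I(Q, v) = 2 + Q
-24*I(-8, 8) + b(u) = -24*(2 - 8) - 5 = -24*(-6) - 5 = 144 - 5 = 139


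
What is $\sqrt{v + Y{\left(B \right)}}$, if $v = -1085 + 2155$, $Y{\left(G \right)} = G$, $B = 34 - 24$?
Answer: $6 \sqrt{30} \approx 32.863$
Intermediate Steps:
$B = 10$
$v = 1070$
$\sqrt{v + Y{\left(B \right)}} = \sqrt{1070 + 10} = \sqrt{1080} = 6 \sqrt{30}$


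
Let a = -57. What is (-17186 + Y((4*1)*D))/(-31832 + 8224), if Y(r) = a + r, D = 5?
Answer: 17223/23608 ≈ 0.72954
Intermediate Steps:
Y(r) = -57 + r
(-17186 + Y((4*1)*D))/(-31832 + 8224) = (-17186 + (-57 + (4*1)*5))/(-31832 + 8224) = (-17186 + (-57 + 4*5))/(-23608) = (-17186 + (-57 + 20))*(-1/23608) = (-17186 - 37)*(-1/23608) = -17223*(-1/23608) = 17223/23608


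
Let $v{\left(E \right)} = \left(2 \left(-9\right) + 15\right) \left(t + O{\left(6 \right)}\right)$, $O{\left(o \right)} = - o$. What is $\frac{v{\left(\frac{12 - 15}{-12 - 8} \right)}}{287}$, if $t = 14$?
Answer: $- \frac{24}{287} \approx -0.083624$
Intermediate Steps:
$v{\left(E \right)} = -24$ ($v{\left(E \right)} = \left(2 \left(-9\right) + 15\right) \left(14 - 6\right) = \left(-18 + 15\right) \left(14 - 6\right) = \left(-3\right) 8 = -24$)
$\frac{v{\left(\frac{12 - 15}{-12 - 8} \right)}}{287} = - \frac{24}{287}$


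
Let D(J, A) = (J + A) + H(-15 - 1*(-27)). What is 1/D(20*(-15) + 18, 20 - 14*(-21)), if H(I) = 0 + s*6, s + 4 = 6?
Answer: 1/44 ≈ 0.022727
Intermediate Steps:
s = 2 (s = -4 + 6 = 2)
H(I) = 12 (H(I) = 0 + 2*6 = 0 + 12 = 12)
D(J, A) = 12 + A + J (D(J, A) = (J + A) + 12 = (A + J) + 12 = 12 + A + J)
1/D(20*(-15) + 18, 20 - 14*(-21)) = 1/(12 + (20 - 14*(-21)) + (20*(-15) + 18)) = 1/(12 + (20 + 294) + (-300 + 18)) = 1/(12 + 314 - 282) = 1/44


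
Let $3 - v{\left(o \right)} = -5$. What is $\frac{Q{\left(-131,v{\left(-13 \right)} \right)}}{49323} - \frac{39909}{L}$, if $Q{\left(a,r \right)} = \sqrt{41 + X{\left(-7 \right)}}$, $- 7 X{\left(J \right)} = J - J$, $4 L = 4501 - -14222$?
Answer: $- \frac{53212}{6241} + \frac{\sqrt{41}}{49323} \approx -8.5261$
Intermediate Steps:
$L = \frac{18723}{4}$ ($L = \frac{4501 - -14222}{4} = \frac{4501 + 14222}{4} = \frac{1}{4} \cdot 18723 = \frac{18723}{4} \approx 4680.8$)
$v{\left(o \right)} = 8$ ($v{\left(o \right)} = 3 - -5 = 3 + 5 = 8$)
$X{\left(J \right)} = 0$ ($X{\left(J \right)} = - \frac{J - J}{7} = \left(- \frac{1}{7}\right) 0 = 0$)
$Q{\left(a,r \right)} = \sqrt{41}$ ($Q{\left(a,r \right)} = \sqrt{41 + 0} = \sqrt{41}$)
$\frac{Q{\left(-131,v{\left(-13 \right)} \right)}}{49323} - \frac{39909}{L} = \frac{\sqrt{41}}{49323} - \frac{39909}{\frac{18723}{4}} = \sqrt{41} \cdot \frac{1}{49323} - \frac{53212}{6241} = \frac{\sqrt{41}}{49323} - \frac{53212}{6241} = - \frac{53212}{6241} + \frac{\sqrt{41}}{49323}$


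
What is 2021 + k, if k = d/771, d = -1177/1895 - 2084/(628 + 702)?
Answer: 392718117226/194318985 ≈ 2021.0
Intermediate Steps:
d = -551459/252035 (d = -1177*1/1895 - 2084/1330 = -1177/1895 - 2084*1/1330 = -1177/1895 - 1042/665 = -551459/252035 ≈ -2.1880)
k = -551459/194318985 (k = -551459/252035/771 = -551459/252035*1/771 = -551459/194318985 ≈ -0.0028379)
2021 + k = 2021 - 551459/194318985 = 392718117226/194318985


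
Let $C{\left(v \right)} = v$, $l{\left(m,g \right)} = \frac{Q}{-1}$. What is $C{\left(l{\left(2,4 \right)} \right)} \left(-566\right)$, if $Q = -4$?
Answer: $-2264$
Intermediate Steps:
$l{\left(m,g \right)} = 4$ ($l{\left(m,g \right)} = - \frac{4}{-1} = \left(-4\right) \left(-1\right) = 4$)
$C{\left(l{\left(2,4 \right)} \right)} \left(-566\right) = 4 \left(-566\right) = -2264$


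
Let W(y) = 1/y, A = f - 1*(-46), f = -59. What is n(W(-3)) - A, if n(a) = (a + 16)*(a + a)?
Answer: 23/9 ≈ 2.5556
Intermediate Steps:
A = -13 (A = -59 - 1*(-46) = -59 + 46 = -13)
n(a) = 2*a*(16 + a) (n(a) = (16 + a)*(2*a) = 2*a*(16 + a))
n(W(-3)) - A = 2*(16 + 1/(-3))/(-3) - 1*(-13) = 2*(-⅓)*(16 - ⅓) + 13 = 2*(-⅓)*(47/3) + 13 = -94/9 + 13 = 23/9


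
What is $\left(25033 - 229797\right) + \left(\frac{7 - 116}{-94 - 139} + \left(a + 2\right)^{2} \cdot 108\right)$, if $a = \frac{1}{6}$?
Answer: $- \frac{47591772}{233} \approx -2.0426 \cdot 10^{5}$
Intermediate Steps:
$a = \frac{1}{6} \approx 0.16667$
$\left(25033 - 229797\right) + \left(\frac{7 - 116}{-94 - 139} + \left(a + 2\right)^{2} \cdot 108\right) = \left(25033 - 229797\right) + \left(\frac{7 - 116}{-94 - 139} + \left(\frac{1}{6} + 2\right)^{2} \cdot 108\right) = -204764 - \left(- \frac{109}{233} - \left(\frac{13}{6}\right)^{2} \cdot 108\right) = -204764 + \left(\left(-109\right) \left(- \frac{1}{233}\right) + \frac{169}{36} \cdot 108\right) = -204764 + \left(\frac{109}{233} + 507\right) = -204764 + \frac{118240}{233} = - \frac{47591772}{233}$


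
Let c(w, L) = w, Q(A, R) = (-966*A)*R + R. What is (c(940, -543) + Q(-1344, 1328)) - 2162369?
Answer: 1721987611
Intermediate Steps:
Q(A, R) = R - 966*A*R (Q(A, R) = -966*A*R + R = R - 966*A*R)
(c(940, -543) + Q(-1344, 1328)) - 2162369 = (940 + 1328*(1 - 966*(-1344))) - 2162369 = (940 + 1328*(1 + 1298304)) - 2162369 = (940 + 1328*1298305) - 2162369 = (940 + 1724149040) - 2162369 = 1724149980 - 2162369 = 1721987611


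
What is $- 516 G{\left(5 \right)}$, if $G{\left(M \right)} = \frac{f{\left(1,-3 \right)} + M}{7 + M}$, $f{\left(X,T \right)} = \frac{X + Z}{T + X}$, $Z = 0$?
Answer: $- \frac{387}{2} \approx -193.5$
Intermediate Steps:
$f{\left(X,T \right)} = \frac{X}{T + X}$ ($f{\left(X,T \right)} = \frac{X + 0}{T + X} = \frac{X}{T + X}$)
$G{\left(M \right)} = \frac{- \frac{1}{2} + M}{7 + M}$ ($G{\left(M \right)} = \frac{1 \frac{1}{-3 + 1} + M}{7 + M} = \frac{1 \frac{1}{-2} + M}{7 + M} = \frac{1 \left(- \frac{1}{2}\right) + M}{7 + M} = \frac{- \frac{1}{2} + M}{7 + M}$)
$- 516 G{\left(5 \right)} = - 516 \frac{- \frac{1}{2} + 5}{7 + 5} = - 516 \cdot \frac{1}{12} \cdot \frac{9}{2} = \left(-516\right) \frac{3}{8} = - \frac{387}{2}$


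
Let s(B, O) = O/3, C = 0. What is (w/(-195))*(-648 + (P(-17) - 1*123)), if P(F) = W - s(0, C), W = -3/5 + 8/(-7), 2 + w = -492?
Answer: -1027748/525 ≈ -1957.6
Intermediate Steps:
w = -494 (w = -2 - 492 = -494)
s(B, O) = O/3 (s(B, O) = O*(⅓) = O/3)
W = -61/35 (W = -3*⅕ + 8*(-⅐) = -⅗ - 8/7 = -61/35 ≈ -1.7429)
P(F) = -61/35 (P(F) = -61/35 - 0/3 = -61/35 - 1*0 = -61/35 + 0 = -61/35)
(w/(-195))*(-648 + (P(-17) - 1*123)) = (-494/(-195))*(-648 + (-61/35 - 1*123)) = (-494*(-1/195))*(-648 + (-61/35 - 123)) = 38*(-648 - 4366/35)/15 = (38/15)*(-27046/35) = -1027748/525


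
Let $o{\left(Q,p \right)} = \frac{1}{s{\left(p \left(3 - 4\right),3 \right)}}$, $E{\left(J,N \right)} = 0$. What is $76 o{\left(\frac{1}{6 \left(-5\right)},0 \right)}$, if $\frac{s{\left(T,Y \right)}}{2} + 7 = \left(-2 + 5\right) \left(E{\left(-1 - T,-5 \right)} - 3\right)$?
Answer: $- \frac{19}{8} \approx -2.375$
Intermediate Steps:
$s{\left(T,Y \right)} = -32$ ($s{\left(T,Y \right)} = -14 + 2 \left(-2 + 5\right) \left(0 - 3\right) = -14 + 2 \cdot 3 \left(-3\right) = -14 + 2 \left(-9\right) = -14 - 18 = -32$)
$o{\left(Q,p \right)} = - \frac{1}{32}$ ($o{\left(Q,p \right)} = \frac{1}{-32} = - \frac{1}{32}$)
$76 o{\left(\frac{1}{6 \left(-5\right)},0 \right)} = 76 \left(- \frac{1}{32}\right) = - \frac{19}{8}$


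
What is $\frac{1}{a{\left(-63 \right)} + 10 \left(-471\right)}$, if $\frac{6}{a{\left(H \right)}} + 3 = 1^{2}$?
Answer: $- \frac{1}{4713} \approx -0.00021218$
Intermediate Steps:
$a{\left(H \right)} = -3$ ($a{\left(H \right)} = \frac{6}{-3 + 1^{2}} = \frac{6}{-3 + 1} = \frac{6}{-2} = 6 \left(- \frac{1}{2}\right) = -3$)
$\frac{1}{a{\left(-63 \right)} + 10 \left(-471\right)} = \frac{1}{-3 + 10 \left(-471\right)} = \frac{1}{-3 - 4710} = \frac{1}{-4713} = - \frac{1}{4713}$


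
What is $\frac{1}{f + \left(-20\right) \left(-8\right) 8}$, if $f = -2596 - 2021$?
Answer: $- \frac{1}{3337} \approx -0.00029967$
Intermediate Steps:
$f = -4617$
$\frac{1}{f + \left(-20\right) \left(-8\right) 8} = \frac{1}{-4617 + \left(-20\right) \left(-8\right) 8} = \frac{1}{-4617 + 160 \cdot 8} = \frac{1}{-4617 + 1280} = \frac{1}{-3337} = - \frac{1}{3337}$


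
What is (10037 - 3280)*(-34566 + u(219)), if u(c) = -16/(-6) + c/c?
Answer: -700613059/3 ≈ -2.3354e+8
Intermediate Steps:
u(c) = 11/3 (u(c) = -16*(-1/6) + 1 = 8/3 + 1 = 11/3)
(10037 - 3280)*(-34566 + u(219)) = (10037 - 3280)*(-34566 + 11/3) = 6757*(-103687/3) = -700613059/3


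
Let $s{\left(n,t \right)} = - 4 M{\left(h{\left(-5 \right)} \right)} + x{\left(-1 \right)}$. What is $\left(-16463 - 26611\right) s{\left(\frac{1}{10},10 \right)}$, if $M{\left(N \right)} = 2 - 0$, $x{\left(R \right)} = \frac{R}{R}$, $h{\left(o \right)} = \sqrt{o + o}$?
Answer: $301518$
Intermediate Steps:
$h{\left(o \right)} = \sqrt{2} \sqrt{o}$ ($h{\left(o \right)} = \sqrt{2 o} = \sqrt{2} \sqrt{o}$)
$x{\left(R \right)} = 1$
$M{\left(N \right)} = 2$ ($M{\left(N \right)} = 2 + 0 = 2$)
$s{\left(n,t \right)} = -7$ ($s{\left(n,t \right)} = \left(-4\right) 2 + 1 = -8 + 1 = -7$)
$\left(-16463 - 26611\right) s{\left(\frac{1}{10},10 \right)} = \left(-16463 - 26611\right) \left(-7\right) = \left(-43074\right) \left(-7\right) = 301518$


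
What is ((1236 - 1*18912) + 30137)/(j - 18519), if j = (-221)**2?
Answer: 12461/30322 ≈ 0.41096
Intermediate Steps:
j = 48841
((1236 - 1*18912) + 30137)/(j - 18519) = ((1236 - 1*18912) + 30137)/(48841 - 18519) = ((1236 - 18912) + 30137)/30322 = (-17676 + 30137)*(1/30322) = 12461*(1/30322) = 12461/30322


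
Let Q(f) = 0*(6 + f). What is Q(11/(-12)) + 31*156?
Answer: 4836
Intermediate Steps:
Q(f) = 0
Q(11/(-12)) + 31*156 = 0 + 31*156 = 0 + 4836 = 4836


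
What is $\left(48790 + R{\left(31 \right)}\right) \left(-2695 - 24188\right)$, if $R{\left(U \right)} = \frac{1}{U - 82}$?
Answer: $- \frac{22297557729}{17} \approx -1.3116 \cdot 10^{9}$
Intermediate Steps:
$R{\left(U \right)} = \frac{1}{-82 + U}$
$\left(48790 + R{\left(31 \right)}\right) \left(-2695 - 24188\right) = \left(48790 + \frac{1}{-82 + 31}\right) \left(-2695 - 24188\right) = \left(48790 + \frac{1}{-51}\right) \left(-26883\right) = \left(48790 - \frac{1}{51}\right) \left(-26883\right) = \frac{2488289}{51} \left(-26883\right) = - \frac{22297557729}{17}$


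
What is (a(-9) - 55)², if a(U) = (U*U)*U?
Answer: 614656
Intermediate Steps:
a(U) = U³ (a(U) = U²*U = U³)
(a(-9) - 55)² = ((-9)³ - 55)² = (-729 - 55)² = (-784)² = 614656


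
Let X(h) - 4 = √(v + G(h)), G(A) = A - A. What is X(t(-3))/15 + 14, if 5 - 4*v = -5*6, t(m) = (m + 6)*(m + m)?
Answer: 214/15 + √35/30 ≈ 14.464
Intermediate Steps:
G(A) = 0
t(m) = 2*m*(6 + m) (t(m) = (6 + m)*(2*m) = 2*m*(6 + m))
v = 35/4 (v = 5/4 - (-5)*6/4 = 5/4 - ¼*(-30) = 5/4 + 15/2 = 35/4 ≈ 8.7500)
X(h) = 4 + √35/2 (X(h) = 4 + √(35/4 + 0) = 4 + √(35/4) = 4 + √35/2)
X(t(-3))/15 + 14 = (4 + √35/2)/15 + 14 = (4 + √35/2)*(1/15) + 14 = (4/15 + √35/30) + 14 = 214/15 + √35/30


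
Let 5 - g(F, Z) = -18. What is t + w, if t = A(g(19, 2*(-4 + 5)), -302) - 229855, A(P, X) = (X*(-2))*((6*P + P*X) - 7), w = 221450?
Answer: -4124665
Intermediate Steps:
g(F, Z) = 23 (g(F, Z) = 5 - 1*(-18) = 5 + 18 = 23)
A(P, X) = -2*X*(-7 + 6*P + P*X) (A(P, X) = (-2*X)*(-7 + 6*P + P*X) = -2*X*(-7 + 6*P + P*X))
t = -4346115 (t = 2*(-302)*(7 - 6*23 - 1*23*(-302)) - 229855 = 2*(-302)*(7 - 138 + 6946) - 229855 = 2*(-302)*6815 - 229855 = -4116260 - 229855 = -4346115)
t + w = -4346115 + 221450 = -4124665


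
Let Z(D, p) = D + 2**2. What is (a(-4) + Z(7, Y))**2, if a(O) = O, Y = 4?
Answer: 49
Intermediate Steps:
Z(D, p) = 4 + D (Z(D, p) = D + 4 = 4 + D)
(a(-4) + Z(7, Y))**2 = (-4 + (4 + 7))**2 = (-4 + 11)**2 = 7**2 = 49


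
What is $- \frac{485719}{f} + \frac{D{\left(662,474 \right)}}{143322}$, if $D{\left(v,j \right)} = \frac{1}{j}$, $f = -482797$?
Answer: $\frac{32997140060329}{32798634594516} \approx 1.0061$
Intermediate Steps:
$- \frac{485719}{f} + \frac{D{\left(662,474 \right)}}{143322} = - \frac{485719}{-482797} + \frac{1}{474 \cdot 143322} = \left(-485719\right) \left(- \frac{1}{482797}\right) + \frac{1}{474} \cdot \frac{1}{143322} = \frac{485719}{482797} + \frac{1}{67934628} = \frac{32997140060329}{32798634594516}$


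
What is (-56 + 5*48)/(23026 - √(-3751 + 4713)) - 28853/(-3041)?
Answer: 7655310498093/806162583137 + 92*√962/265097857 ≈ 9.4960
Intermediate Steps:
(-56 + 5*48)/(23026 - √(-3751 + 4713)) - 28853/(-3041) = (-56 + 240)/(23026 - √962) - 28853*(-1/3041) = 184/(23026 - √962) + 28853/3041 = 28853/3041 + 184/(23026 - √962)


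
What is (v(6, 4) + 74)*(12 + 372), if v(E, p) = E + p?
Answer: 32256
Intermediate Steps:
(v(6, 4) + 74)*(12 + 372) = ((6 + 4) + 74)*(12 + 372) = (10 + 74)*384 = 84*384 = 32256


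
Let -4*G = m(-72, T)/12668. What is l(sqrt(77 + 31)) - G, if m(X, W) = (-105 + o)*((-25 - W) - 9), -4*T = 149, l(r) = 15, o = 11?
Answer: 1519549/101344 ≈ 14.994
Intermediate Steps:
T = -149/4 (T = -1/4*149 = -149/4 ≈ -37.250)
m(X, W) = 3196 + 94*W (m(X, W) = (-105 + 11)*((-25 - W) - 9) = -94*(-34 - W) = 3196 + 94*W)
G = 611/101344 (G = -(3196 + 94*(-149/4))/(4*12668) = -(3196 - 7003/2)/(4*12668) = -(-611)/(8*12668) = -1/4*(-611/25336) = 611/101344 ≈ 0.0060290)
l(sqrt(77 + 31)) - G = 15 - 1*611/101344 = 15 - 611/101344 = 1519549/101344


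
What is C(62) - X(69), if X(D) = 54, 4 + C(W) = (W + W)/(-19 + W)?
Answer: -2370/43 ≈ -55.116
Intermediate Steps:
C(W) = -4 + 2*W/(-19 + W) (C(W) = -4 + (W + W)/(-19 + W) = -4 + (2*W)/(-19 + W) = -4 + 2*W/(-19 + W))
C(62) - X(69) = 2*(38 - 1*62)/(-19 + 62) - 1*54 = 2*(38 - 62)/43 - 54 = 2*(1/43)*(-24) - 54 = -48/43 - 54 = -2370/43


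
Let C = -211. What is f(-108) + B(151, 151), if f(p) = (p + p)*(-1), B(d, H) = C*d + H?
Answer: -31494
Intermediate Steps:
B(d, H) = H - 211*d (B(d, H) = -211*d + H = H - 211*d)
f(p) = -2*p (f(p) = (2*p)*(-1) = -2*p)
f(-108) + B(151, 151) = -2*(-108) + (151 - 211*151) = 216 + (151 - 31861) = 216 - 31710 = -31494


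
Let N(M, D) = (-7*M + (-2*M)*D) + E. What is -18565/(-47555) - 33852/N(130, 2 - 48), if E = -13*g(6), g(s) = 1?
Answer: -7204769/2691613 ≈ -2.6767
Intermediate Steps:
E = -13 (E = -13*1 = -13)
N(M, D) = -13 - 7*M - 2*D*M (N(M, D) = (-7*M + (-2*M)*D) - 13 = (-7*M - 2*D*M) - 13 = -13 - 7*M - 2*D*M)
-18565/(-47555) - 33852/N(130, 2 - 48) = -18565/(-47555) - 33852/(-13 - 7*130 - 2*(2 - 48)*130) = -18565*(-1/47555) - 33852/(-13 - 910 - 2*(-46)*130) = 3713/9511 - 33852/(-13 - 910 + 11960) = 3713/9511 - 33852/11037 = 3713/9511 - 33852*1/11037 = 3713/9511 - 868/283 = -7204769/2691613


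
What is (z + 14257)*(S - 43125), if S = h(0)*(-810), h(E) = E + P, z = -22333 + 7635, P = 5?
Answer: 20804175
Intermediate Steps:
z = -14698
h(E) = 5 + E (h(E) = E + 5 = 5 + E)
S = -4050 (S = (5 + 0)*(-810) = 5*(-810) = -4050)
(z + 14257)*(S - 43125) = (-14698 + 14257)*(-4050 - 43125) = -441*(-47175) = 20804175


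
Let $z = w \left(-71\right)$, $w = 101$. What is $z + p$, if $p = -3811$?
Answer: $-10982$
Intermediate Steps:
$z = -7171$ ($z = 101 \left(-71\right) = -7171$)
$z + p = -7171 - 3811 = -10982$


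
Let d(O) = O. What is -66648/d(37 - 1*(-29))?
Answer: -11108/11 ≈ -1009.8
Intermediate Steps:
-66648/d(37 - 1*(-29)) = -66648/(37 - 1*(-29)) = -66648/(37 + 29) = -66648/66 = -66648*1/66 = -11108/11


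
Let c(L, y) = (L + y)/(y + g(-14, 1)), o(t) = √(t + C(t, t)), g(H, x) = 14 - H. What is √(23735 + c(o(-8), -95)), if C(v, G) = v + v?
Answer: √(106552780 - 134*I*√6)/67 ≈ 154.07 - 0.0002373*I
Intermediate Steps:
C(v, G) = 2*v
o(t) = √3*√t (o(t) = √(t + 2*t) = √(3*t) = √3*√t)
c(L, y) = (L + y)/(28 + y) (c(L, y) = (L + y)/(y + (14 - 1*(-14))) = (L + y)/(y + (14 + 14)) = (L + y)/(y + 28) = (L + y)/(28 + y))
√(23735 + c(o(-8), -95)) = √(23735 + (√3*√(-8) - 95)/(28 - 95)) = √(23735 + (√3*(2*I*√2) - 95)/(-67)) = √(23735 - (2*I*√6 - 95)/67) = √(23735 - (-95 + 2*I*√6)/67) = √(23735 + (95/67 - 2*I*√6/67)) = √(1590340/67 - 2*I*√6/67)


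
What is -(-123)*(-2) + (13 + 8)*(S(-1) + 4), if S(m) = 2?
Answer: -120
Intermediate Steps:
-(-123)*(-2) + (13 + 8)*(S(-1) + 4) = -(-123)*(-2) + (13 + 8)*(2 + 4) = -41*6 + 21*6 = -246 + 126 = -120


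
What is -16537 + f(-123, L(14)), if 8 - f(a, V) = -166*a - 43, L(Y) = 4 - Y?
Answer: -36904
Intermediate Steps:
f(a, V) = 51 + 166*a (f(a, V) = 8 - (-166*a - 43) = 8 - (-43 - 166*a) = 8 + (43 + 166*a) = 51 + 166*a)
-16537 + f(-123, L(14)) = -16537 + (51 + 166*(-123)) = -16537 + (51 - 20418) = -16537 - 20367 = -36904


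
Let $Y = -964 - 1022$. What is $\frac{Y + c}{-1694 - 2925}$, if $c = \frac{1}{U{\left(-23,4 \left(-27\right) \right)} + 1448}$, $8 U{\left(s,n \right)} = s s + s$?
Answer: $\frac{12005366}{27921855} \approx 0.42996$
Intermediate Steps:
$Y = -1986$ ($Y = -964 - 1022 = -1986$)
$U{\left(s,n \right)} = \frac{s}{8} + \frac{s^{2}}{8}$ ($U{\left(s,n \right)} = \frac{s s + s}{8} = \frac{s^{2} + s}{8} = \frac{s + s^{2}}{8} = \frac{s}{8} + \frac{s^{2}}{8}$)
$c = \frac{4}{6045}$ ($c = \frac{1}{\frac{1}{8} \left(-23\right) \left(1 - 23\right) + 1448} = \frac{1}{\frac{1}{8} \left(-23\right) \left(-22\right) + 1448} = \frac{1}{\frac{253}{4} + 1448} = \frac{1}{\frac{6045}{4}} = \frac{4}{6045} \approx 0.0006617$)
$\frac{Y + c}{-1694 - 2925} = \frac{-1986 + \frac{4}{6045}}{-1694 - 2925} = - \frac{12005366}{6045 \left(-4619\right)} = \left(- \frac{12005366}{6045}\right) \left(- \frac{1}{4619}\right) = \frac{12005366}{27921855}$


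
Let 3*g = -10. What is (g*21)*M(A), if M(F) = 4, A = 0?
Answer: -280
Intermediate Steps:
g = -10/3 (g = (1/3)*(-10) = -10/3 ≈ -3.3333)
(g*21)*M(A) = -10/3*21*4 = -70*4 = -280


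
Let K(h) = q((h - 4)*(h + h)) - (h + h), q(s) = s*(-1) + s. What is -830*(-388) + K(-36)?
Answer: 322112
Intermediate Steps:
q(s) = 0 (q(s) = -s + s = 0)
K(h) = -2*h (K(h) = 0 - (h + h) = 0 - 2*h = -2*h)
-830*(-388) + K(-36) = -830*(-388) - 2*(-36) = 322040 + 72 = 322112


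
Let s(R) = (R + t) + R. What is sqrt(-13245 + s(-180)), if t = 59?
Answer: I*sqrt(13546) ≈ 116.39*I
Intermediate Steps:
s(R) = 59 + 2*R (s(R) = (R + 59) + R = (59 + R) + R = 59 + 2*R)
sqrt(-13245 + s(-180)) = sqrt(-13245 + (59 + 2*(-180))) = sqrt(-13245 + (59 - 360)) = sqrt(-13245 - 301) = sqrt(-13546) = I*sqrt(13546)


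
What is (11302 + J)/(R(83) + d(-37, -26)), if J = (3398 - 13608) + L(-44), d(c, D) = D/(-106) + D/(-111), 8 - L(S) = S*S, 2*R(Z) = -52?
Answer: 4918188/150137 ≈ 32.758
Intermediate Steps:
R(Z) = -26 (R(Z) = (1/2)*(-52) = -26)
L(S) = 8 - S**2 (L(S) = 8 - S*S = 8 - S**2)
d(c, D) = -217*D/11766 (d(c, D) = D*(-1/106) + D*(-1/111) = -D/106 - D/111 = -217*D/11766)
J = -12138 (J = (3398 - 13608) + (8 - 1*(-44)**2) = -10210 + (8 - 1*1936) = -10210 + (8 - 1936) = -10210 - 1928 = -12138)
(11302 + J)/(R(83) + d(-37, -26)) = (11302 - 12138)/(-26 - 217/11766*(-26)) = -836/(-26 + 2821/5883) = -836/(-150137/5883) = -836*(-5883/150137) = 4918188/150137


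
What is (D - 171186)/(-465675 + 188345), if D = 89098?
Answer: 41044/138665 ≈ 0.29599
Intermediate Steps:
(D - 171186)/(-465675 + 188345) = (89098 - 171186)/(-465675 + 188345) = -82088/(-277330) = -82088*(-1/277330) = 41044/138665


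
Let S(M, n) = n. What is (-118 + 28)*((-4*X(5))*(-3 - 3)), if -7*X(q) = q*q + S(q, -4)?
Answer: 6480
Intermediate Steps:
X(q) = 4/7 - q²/7 (X(q) = -(q*q - 4)/7 = -(q² - 4)/7 = -(-4 + q²)/7 = 4/7 - q²/7)
(-118 + 28)*((-4*X(5))*(-3 - 3)) = (-118 + 28)*((-4*(4/7 - ⅐*5²))*(-3 - 3)) = -90*(-4*(4/7 - ⅐*25))*(-6) = -90*(-4*(4/7 - 25/7))*(-6) = -90*(-4*(-3))*(-6) = -1080*(-6) = -90*(-72) = 6480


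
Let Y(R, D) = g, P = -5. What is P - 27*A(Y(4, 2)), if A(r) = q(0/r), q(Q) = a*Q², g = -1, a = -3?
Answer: -5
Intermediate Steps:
Y(R, D) = -1
q(Q) = -3*Q²
A(r) = 0 (A(r) = -3*(0/r)² = -3*0² = -3*0 = 0)
P - 27*A(Y(4, 2)) = -5 - 27*0 = -5 + 0 = -5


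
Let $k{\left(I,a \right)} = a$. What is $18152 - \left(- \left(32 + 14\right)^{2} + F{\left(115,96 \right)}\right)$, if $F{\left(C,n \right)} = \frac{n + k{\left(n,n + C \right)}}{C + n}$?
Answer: $\frac{4276241}{211} \approx 20267.0$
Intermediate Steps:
$F{\left(C,n \right)} = \frac{C + 2 n}{C + n}$ ($F{\left(C,n \right)} = \frac{n + \left(n + C\right)}{C + n} = \frac{n + \left(C + n\right)}{C + n} = \frac{C + 2 n}{C + n}$)
$18152 - \left(- \left(32 + 14\right)^{2} + F{\left(115,96 \right)}\right) = 18152 - \left(- \left(32 + 14\right)^{2} + \frac{115 + 2 \cdot 96}{115 + 96}\right) = 18152 + \left(46^{2} - \frac{115 + 192}{211}\right) = 18152 + \left(2116 - \frac{1}{211} \cdot 307\right) = 18152 + \left(2116 - \frac{307}{211}\right) = 18152 + \frac{446169}{211} = \frac{4276241}{211}$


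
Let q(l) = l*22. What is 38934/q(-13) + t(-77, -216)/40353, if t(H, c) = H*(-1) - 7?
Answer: -785541841/5770479 ≈ -136.13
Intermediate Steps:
q(l) = 22*l
t(H, c) = -7 - H (t(H, c) = -H - 7 = -7 - H)
38934/q(-13) + t(-77, -216)/40353 = 38934/((22*(-13))) + (-7 - 1*(-77))/40353 = 38934/(-286) + (-7 + 77)*(1/40353) = 38934*(-1/286) + 70*(1/40353) = -19467/143 + 70/40353 = -785541841/5770479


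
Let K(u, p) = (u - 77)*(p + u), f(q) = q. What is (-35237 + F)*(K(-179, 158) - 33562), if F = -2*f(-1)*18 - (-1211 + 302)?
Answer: 966554312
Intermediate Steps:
K(u, p) = (-77 + u)*(p + u)
F = 945 (F = -2*(-1)*18 - (-1211 + 302) = 2*18 - 1*(-909) = 36 + 909 = 945)
(-35237 + F)*(K(-179, 158) - 33562) = (-35237 + 945)*(((-179)² - 77*158 - 77*(-179) + 158*(-179)) - 33562) = -34292*((32041 - 12166 + 13783 - 28282) - 33562) = -34292*(5376 - 33562) = -34292*(-28186) = 966554312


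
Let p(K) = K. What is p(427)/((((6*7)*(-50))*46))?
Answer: -61/13800 ≈ -0.0044203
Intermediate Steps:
p(427)/((((6*7)*(-50))*46)) = 427/((((6*7)*(-50))*46)) = 427/(((42*(-50))*46)) = 427/((-2100*46)) = 427/(-96600) = 427*(-1/96600) = -61/13800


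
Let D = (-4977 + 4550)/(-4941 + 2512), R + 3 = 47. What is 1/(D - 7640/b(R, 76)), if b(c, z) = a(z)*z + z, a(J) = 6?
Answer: -46151/654657 ≈ -0.070496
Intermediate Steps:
R = 44 (R = -3 + 47 = 44)
b(c, z) = 7*z (b(c, z) = 6*z + z = 7*z)
D = 61/347 (D = -427/(-2429) = -427*(-1/2429) = 61/347 ≈ 0.17579)
1/(D - 7640/b(R, 76)) = 1/(61/347 - 7640/(7*76)) = 1/(61/347 - 7640/532) = 1/(61/347 - 7640*1/532) = 1/(61/347 - 1910/133) = 1/(-654657/46151) = -46151/654657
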